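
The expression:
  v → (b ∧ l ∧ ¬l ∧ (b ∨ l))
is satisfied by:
  {v: False}


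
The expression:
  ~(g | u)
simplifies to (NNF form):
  ~g & ~u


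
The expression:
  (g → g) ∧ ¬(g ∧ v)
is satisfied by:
  {g: False, v: False}
  {v: True, g: False}
  {g: True, v: False}


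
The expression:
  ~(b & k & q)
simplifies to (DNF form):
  ~b | ~k | ~q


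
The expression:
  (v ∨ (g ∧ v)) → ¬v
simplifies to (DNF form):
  ¬v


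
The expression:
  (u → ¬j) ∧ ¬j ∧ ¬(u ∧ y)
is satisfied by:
  {u: False, j: False, y: False}
  {y: True, u: False, j: False}
  {u: True, y: False, j: False}


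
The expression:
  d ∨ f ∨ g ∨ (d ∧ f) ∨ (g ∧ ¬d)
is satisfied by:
  {d: True, g: True, f: True}
  {d: True, g: True, f: False}
  {d: True, f: True, g: False}
  {d: True, f: False, g: False}
  {g: True, f: True, d: False}
  {g: True, f: False, d: False}
  {f: True, g: False, d: False}


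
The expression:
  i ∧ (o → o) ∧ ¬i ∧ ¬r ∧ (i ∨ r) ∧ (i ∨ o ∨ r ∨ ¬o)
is never true.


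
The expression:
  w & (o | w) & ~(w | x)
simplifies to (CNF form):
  False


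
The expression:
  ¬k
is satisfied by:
  {k: False}


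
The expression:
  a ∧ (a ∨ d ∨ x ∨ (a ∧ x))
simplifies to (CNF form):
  a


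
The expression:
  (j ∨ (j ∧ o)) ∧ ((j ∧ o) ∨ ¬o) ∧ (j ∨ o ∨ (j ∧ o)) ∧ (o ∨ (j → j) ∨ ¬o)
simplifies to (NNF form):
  j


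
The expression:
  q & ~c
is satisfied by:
  {q: True, c: False}


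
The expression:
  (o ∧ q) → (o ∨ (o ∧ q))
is always true.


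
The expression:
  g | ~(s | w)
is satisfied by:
  {g: True, s: False, w: False}
  {g: True, w: True, s: False}
  {g: True, s: True, w: False}
  {g: True, w: True, s: True}
  {w: False, s: False, g: False}


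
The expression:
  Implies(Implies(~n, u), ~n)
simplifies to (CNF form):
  ~n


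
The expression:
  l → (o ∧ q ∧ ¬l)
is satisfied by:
  {l: False}


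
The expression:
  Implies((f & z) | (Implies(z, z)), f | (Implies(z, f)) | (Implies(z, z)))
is always true.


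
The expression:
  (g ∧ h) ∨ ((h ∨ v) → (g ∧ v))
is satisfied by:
  {g: True, v: False, h: False}
  {g: True, h: True, v: False}
  {g: True, v: True, h: False}
  {g: True, h: True, v: True}
  {h: False, v: False, g: False}


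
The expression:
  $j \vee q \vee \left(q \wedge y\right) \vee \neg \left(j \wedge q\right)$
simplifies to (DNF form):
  $\text{True}$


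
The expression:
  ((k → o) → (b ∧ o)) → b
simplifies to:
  b ∨ o ∨ ¬k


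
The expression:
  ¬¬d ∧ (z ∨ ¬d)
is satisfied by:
  {z: True, d: True}


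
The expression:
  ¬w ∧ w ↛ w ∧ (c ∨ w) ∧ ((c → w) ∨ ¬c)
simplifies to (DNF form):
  False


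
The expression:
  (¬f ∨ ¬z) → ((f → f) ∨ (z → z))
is always true.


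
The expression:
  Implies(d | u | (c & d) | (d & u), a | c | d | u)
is always true.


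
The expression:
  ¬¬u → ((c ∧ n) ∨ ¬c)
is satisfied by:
  {n: True, u: False, c: False}
  {u: False, c: False, n: False}
  {n: True, c: True, u: False}
  {c: True, u: False, n: False}
  {n: True, u: True, c: False}
  {u: True, n: False, c: False}
  {n: True, c: True, u: True}


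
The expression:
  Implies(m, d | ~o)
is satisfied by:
  {d: True, m: False, o: False}
  {m: False, o: False, d: False}
  {d: True, o: True, m: False}
  {o: True, m: False, d: False}
  {d: True, m: True, o: False}
  {m: True, d: False, o: False}
  {d: True, o: True, m: True}


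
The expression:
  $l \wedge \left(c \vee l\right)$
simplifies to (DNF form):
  $l$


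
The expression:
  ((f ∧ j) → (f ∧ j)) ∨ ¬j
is always true.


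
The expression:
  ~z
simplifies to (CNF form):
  ~z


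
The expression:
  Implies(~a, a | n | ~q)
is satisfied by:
  {n: True, a: True, q: False}
  {n: True, q: False, a: False}
  {a: True, q: False, n: False}
  {a: False, q: False, n: False}
  {n: True, a: True, q: True}
  {n: True, q: True, a: False}
  {a: True, q: True, n: False}


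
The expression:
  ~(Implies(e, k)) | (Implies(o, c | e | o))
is always true.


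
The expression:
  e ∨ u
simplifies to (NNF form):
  e ∨ u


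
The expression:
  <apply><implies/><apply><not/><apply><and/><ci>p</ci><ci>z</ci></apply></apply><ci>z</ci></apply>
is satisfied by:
  {z: True}


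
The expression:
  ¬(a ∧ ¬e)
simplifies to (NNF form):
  e ∨ ¬a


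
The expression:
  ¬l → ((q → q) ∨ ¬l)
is always true.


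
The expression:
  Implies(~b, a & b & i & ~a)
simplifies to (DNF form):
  b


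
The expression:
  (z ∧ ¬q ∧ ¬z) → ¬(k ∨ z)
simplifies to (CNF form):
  True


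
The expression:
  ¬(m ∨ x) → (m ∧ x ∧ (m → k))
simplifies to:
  m ∨ x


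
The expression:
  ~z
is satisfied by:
  {z: False}


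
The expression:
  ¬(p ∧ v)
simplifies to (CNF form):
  ¬p ∨ ¬v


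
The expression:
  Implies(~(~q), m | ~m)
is always true.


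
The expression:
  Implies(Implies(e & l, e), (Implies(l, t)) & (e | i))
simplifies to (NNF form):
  (e & t) | (i & t) | (e & ~l) | (i & ~l)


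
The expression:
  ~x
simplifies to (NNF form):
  ~x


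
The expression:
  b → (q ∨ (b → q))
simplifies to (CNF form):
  q ∨ ¬b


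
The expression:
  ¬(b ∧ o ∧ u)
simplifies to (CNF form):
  ¬b ∨ ¬o ∨ ¬u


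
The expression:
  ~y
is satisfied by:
  {y: False}


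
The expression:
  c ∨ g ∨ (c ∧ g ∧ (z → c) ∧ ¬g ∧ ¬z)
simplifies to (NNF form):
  c ∨ g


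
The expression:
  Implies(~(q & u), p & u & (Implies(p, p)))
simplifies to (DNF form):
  (p & u) | (q & u)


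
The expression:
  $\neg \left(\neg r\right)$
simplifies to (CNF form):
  $r$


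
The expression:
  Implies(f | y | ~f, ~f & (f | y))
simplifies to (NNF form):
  y & ~f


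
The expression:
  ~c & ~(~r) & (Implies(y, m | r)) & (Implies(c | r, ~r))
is never true.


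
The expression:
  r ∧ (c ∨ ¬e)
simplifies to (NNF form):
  r ∧ (c ∨ ¬e)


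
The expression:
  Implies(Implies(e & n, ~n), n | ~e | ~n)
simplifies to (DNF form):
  True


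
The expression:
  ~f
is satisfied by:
  {f: False}


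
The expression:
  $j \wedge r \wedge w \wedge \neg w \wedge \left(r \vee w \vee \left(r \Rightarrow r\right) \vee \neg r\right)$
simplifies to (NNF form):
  $\text{False}$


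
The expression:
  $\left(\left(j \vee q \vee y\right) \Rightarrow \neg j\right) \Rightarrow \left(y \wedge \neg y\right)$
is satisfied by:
  {j: True}


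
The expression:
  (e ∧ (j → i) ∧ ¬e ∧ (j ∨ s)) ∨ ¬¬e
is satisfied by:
  {e: True}


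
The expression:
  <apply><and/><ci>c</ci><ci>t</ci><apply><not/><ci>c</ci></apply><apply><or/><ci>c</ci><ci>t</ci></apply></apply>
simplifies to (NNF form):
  <false/>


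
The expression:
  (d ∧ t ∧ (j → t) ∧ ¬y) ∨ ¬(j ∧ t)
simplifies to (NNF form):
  (d ∧ ¬y) ∨ ¬j ∨ ¬t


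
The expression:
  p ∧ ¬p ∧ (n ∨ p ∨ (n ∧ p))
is never true.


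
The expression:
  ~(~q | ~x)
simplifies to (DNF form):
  q & x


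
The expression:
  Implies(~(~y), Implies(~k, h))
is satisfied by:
  {k: True, h: True, y: False}
  {k: True, h: False, y: False}
  {h: True, k: False, y: False}
  {k: False, h: False, y: False}
  {y: True, k: True, h: True}
  {y: True, k: True, h: False}
  {y: True, h: True, k: False}


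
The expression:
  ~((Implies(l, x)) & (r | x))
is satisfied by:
  {l: True, x: False, r: False}
  {x: False, r: False, l: False}
  {r: True, l: True, x: False}


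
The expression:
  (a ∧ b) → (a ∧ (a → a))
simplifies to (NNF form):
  True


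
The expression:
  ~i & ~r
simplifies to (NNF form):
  ~i & ~r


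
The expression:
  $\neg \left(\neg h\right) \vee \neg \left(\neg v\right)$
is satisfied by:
  {v: True, h: True}
  {v: True, h: False}
  {h: True, v: False}


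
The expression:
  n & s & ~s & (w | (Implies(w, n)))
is never true.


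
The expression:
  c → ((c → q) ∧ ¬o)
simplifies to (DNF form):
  (q ∧ ¬o) ∨ ¬c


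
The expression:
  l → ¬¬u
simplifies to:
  u ∨ ¬l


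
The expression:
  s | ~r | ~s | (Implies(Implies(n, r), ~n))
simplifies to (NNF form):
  True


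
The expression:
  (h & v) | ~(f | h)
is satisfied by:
  {v: True, h: False, f: False}
  {h: False, f: False, v: False}
  {v: True, h: True, f: False}
  {f: True, v: True, h: True}


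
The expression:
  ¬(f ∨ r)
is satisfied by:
  {r: False, f: False}


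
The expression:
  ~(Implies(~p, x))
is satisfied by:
  {x: False, p: False}


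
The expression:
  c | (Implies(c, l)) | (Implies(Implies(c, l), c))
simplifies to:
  True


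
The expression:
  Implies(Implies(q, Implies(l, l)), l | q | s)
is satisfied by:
  {q: True, l: True, s: True}
  {q: True, l: True, s: False}
  {q: True, s: True, l: False}
  {q: True, s: False, l: False}
  {l: True, s: True, q: False}
  {l: True, s: False, q: False}
  {s: True, l: False, q: False}


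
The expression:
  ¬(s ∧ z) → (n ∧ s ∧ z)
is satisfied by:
  {z: True, s: True}


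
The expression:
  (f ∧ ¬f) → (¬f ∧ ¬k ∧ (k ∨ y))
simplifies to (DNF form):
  True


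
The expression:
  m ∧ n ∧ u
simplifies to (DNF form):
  m ∧ n ∧ u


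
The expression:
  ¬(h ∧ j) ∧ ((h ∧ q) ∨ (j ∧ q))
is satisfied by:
  {h: True, q: True, j: False}
  {j: True, q: True, h: False}


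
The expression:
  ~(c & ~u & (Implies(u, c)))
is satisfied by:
  {u: True, c: False}
  {c: False, u: False}
  {c: True, u: True}


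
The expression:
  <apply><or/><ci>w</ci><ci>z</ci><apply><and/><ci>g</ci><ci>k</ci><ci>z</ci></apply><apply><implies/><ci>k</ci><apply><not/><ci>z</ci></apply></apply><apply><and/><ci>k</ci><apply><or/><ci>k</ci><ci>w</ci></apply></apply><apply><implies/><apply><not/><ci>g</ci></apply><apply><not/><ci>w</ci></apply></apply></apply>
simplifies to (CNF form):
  <true/>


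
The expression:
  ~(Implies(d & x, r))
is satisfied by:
  {d: True, x: True, r: False}


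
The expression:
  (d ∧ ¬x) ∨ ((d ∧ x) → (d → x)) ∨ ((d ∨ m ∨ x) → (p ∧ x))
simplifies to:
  True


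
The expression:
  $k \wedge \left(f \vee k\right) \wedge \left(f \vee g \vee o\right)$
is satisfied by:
  {o: True, g: True, f: True, k: True}
  {o: True, g: True, k: True, f: False}
  {o: True, f: True, k: True, g: False}
  {o: True, k: True, f: False, g: False}
  {g: True, k: True, f: True, o: False}
  {g: True, k: True, f: False, o: False}
  {k: True, f: True, g: False, o: False}


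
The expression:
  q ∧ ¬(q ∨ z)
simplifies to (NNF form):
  False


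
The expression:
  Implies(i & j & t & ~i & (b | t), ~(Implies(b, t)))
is always true.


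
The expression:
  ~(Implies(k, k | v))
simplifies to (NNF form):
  False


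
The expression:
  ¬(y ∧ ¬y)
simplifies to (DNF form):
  True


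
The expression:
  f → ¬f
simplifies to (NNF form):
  ¬f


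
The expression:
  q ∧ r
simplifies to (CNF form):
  q ∧ r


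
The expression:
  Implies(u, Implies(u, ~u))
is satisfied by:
  {u: False}


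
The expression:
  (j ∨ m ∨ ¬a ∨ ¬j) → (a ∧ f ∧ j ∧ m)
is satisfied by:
  {a: True, m: True, j: True, f: True}


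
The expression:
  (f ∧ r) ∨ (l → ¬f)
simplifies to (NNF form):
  r ∨ ¬f ∨ ¬l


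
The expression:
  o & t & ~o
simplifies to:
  False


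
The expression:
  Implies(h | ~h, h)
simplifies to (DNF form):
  h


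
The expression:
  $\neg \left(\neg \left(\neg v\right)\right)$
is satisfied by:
  {v: False}


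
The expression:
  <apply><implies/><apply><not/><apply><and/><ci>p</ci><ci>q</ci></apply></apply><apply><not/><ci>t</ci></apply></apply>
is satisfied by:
  {p: True, q: True, t: False}
  {p: True, q: False, t: False}
  {q: True, p: False, t: False}
  {p: False, q: False, t: False}
  {t: True, p: True, q: True}


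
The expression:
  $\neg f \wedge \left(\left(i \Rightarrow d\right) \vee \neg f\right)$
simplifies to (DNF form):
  $\neg f$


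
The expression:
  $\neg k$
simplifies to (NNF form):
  $\neg k$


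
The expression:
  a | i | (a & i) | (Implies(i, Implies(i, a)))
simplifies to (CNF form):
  True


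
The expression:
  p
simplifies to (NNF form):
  p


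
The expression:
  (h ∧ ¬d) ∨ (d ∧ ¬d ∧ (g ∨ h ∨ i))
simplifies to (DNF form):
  h ∧ ¬d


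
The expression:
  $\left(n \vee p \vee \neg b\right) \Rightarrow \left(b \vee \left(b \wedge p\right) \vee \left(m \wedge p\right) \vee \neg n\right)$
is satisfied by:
  {b: True, m: True, p: True, n: False}
  {b: True, m: True, p: False, n: False}
  {b: True, p: True, m: False, n: False}
  {b: True, p: False, m: False, n: False}
  {m: True, p: True, b: False, n: False}
  {m: True, b: False, p: False, n: False}
  {m: False, p: True, b: False, n: False}
  {m: False, b: False, p: False, n: False}
  {b: True, n: True, m: True, p: True}
  {b: True, n: True, m: True, p: False}
  {b: True, n: True, p: True, m: False}
  {b: True, n: True, p: False, m: False}
  {n: True, m: True, p: True, b: False}


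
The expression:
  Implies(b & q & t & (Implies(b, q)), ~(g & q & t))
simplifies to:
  ~b | ~g | ~q | ~t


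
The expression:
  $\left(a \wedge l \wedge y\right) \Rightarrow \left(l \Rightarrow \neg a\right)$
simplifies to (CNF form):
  $\neg a \vee \neg l \vee \neg y$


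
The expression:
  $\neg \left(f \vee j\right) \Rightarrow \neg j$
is always true.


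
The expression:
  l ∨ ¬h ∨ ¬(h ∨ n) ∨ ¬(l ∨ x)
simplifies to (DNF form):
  l ∨ ¬h ∨ ¬x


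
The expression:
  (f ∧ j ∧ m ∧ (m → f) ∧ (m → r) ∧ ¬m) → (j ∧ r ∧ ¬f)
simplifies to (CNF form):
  True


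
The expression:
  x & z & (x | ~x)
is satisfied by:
  {z: True, x: True}


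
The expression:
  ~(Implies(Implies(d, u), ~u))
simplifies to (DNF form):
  u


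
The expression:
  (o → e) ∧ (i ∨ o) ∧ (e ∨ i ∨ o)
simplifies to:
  (e ∧ o) ∨ (i ∧ ¬o)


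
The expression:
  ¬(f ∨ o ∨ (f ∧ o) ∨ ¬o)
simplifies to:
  False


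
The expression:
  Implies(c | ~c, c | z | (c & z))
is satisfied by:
  {z: True, c: True}
  {z: True, c: False}
  {c: True, z: False}


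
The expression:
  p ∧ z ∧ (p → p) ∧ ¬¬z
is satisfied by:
  {z: True, p: True}


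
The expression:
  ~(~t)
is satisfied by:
  {t: True}


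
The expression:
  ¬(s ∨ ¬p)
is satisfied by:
  {p: True, s: False}


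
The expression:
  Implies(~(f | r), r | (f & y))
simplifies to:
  f | r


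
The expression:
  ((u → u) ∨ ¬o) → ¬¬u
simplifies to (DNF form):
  u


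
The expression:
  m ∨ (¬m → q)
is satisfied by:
  {q: True, m: True}
  {q: True, m: False}
  {m: True, q: False}


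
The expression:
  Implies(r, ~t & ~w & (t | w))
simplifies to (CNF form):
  ~r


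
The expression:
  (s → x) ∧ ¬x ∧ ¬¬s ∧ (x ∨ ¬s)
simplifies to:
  False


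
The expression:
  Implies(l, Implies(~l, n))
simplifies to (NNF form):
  True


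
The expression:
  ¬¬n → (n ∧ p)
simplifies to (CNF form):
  p ∨ ¬n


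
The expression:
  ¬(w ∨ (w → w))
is never true.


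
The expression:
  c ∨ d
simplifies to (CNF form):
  c ∨ d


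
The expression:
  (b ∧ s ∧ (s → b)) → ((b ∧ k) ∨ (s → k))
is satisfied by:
  {k: True, s: False, b: False}
  {s: False, b: False, k: False}
  {b: True, k: True, s: False}
  {b: True, s: False, k: False}
  {k: True, s: True, b: False}
  {s: True, k: False, b: False}
  {b: True, s: True, k: True}


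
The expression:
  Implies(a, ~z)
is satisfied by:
  {z: False, a: False}
  {a: True, z: False}
  {z: True, a: False}


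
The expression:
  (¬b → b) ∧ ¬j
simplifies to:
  b ∧ ¬j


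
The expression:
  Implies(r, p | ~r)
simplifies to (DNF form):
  p | ~r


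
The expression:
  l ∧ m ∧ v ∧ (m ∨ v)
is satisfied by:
  {v: True, m: True, l: True}


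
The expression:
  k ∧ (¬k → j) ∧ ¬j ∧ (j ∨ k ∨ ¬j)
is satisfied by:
  {k: True, j: False}


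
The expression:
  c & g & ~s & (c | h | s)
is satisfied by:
  {c: True, g: True, s: False}


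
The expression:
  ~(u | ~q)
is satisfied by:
  {q: True, u: False}


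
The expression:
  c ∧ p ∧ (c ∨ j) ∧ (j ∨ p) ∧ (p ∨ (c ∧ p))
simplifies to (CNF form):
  c ∧ p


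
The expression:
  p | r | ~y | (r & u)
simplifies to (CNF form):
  p | r | ~y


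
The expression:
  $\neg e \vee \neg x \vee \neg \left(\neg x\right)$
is always true.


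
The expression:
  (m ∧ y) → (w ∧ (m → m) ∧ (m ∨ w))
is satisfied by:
  {w: True, m: False, y: False}
  {m: False, y: False, w: False}
  {w: True, y: True, m: False}
  {y: True, m: False, w: False}
  {w: True, m: True, y: False}
  {m: True, w: False, y: False}
  {w: True, y: True, m: True}


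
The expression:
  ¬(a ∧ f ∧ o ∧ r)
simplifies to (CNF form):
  ¬a ∨ ¬f ∨ ¬o ∨ ¬r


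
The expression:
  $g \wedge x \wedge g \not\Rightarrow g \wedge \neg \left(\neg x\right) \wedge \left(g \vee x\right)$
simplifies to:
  $\text{False}$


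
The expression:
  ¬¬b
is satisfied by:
  {b: True}


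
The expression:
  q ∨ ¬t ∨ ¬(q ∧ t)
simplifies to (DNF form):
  True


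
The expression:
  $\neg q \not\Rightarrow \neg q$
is never true.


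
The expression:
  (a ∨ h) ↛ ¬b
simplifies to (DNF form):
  (a ∧ b) ∨ (b ∧ h)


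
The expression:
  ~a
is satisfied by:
  {a: False}


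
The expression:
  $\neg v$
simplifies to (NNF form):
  $\neg v$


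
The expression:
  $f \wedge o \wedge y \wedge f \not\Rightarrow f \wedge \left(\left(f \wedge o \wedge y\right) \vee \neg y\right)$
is never true.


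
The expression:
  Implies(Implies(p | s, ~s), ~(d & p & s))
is always true.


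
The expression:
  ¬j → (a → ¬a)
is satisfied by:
  {j: True, a: False}
  {a: False, j: False}
  {a: True, j: True}


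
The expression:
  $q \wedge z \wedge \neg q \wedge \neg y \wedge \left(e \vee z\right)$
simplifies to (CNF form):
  $\text{False}$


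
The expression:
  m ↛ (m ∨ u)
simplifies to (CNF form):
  False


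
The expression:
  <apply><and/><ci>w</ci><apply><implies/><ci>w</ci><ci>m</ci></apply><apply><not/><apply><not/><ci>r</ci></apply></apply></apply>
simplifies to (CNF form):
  <apply><and/><ci>m</ci><ci>r</ci><ci>w</ci></apply>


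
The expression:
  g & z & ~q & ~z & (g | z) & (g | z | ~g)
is never true.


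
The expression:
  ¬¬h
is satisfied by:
  {h: True}


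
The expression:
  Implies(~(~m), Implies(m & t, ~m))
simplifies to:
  ~m | ~t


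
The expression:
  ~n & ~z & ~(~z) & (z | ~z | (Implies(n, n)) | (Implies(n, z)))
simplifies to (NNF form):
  False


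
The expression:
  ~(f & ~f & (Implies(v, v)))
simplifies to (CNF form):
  True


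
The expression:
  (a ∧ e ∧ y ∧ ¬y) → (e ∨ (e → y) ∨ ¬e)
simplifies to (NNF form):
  True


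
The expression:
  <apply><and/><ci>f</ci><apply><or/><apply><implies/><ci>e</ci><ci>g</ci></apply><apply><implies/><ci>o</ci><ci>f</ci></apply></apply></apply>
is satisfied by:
  {f: True}


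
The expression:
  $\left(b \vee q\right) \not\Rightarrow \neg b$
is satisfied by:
  {b: True}


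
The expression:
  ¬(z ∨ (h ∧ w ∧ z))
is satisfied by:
  {z: False}


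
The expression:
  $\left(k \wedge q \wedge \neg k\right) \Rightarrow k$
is always true.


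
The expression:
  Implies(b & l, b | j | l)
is always true.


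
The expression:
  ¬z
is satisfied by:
  {z: False}


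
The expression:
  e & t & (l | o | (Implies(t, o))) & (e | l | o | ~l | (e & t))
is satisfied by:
  {t: True, e: True, o: True, l: True}
  {t: True, e: True, o: True, l: False}
  {t: True, e: True, l: True, o: False}


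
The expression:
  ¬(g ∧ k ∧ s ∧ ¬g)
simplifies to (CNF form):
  True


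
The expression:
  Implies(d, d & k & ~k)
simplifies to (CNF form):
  ~d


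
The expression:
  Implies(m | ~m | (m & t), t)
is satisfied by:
  {t: True}


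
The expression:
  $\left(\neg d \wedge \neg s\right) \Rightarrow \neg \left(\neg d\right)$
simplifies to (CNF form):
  $d \vee s$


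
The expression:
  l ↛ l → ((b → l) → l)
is always true.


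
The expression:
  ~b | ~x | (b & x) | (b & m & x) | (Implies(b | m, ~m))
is always true.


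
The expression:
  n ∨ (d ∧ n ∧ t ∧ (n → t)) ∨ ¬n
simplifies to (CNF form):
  True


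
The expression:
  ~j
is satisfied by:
  {j: False}


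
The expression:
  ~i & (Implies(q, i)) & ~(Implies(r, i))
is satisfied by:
  {r: True, q: False, i: False}


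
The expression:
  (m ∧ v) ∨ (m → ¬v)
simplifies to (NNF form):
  True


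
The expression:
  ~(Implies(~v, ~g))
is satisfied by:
  {g: True, v: False}


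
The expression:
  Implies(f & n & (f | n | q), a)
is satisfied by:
  {a: True, n: False, f: False}
  {n: False, f: False, a: False}
  {f: True, a: True, n: False}
  {f: True, n: False, a: False}
  {a: True, n: True, f: False}
  {n: True, a: False, f: False}
  {f: True, n: True, a: True}


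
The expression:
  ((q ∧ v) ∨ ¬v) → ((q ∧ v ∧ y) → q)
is always true.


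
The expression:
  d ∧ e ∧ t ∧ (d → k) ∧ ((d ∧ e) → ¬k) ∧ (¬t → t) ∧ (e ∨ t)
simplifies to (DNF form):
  False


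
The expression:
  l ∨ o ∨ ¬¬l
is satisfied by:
  {o: True, l: True}
  {o: True, l: False}
  {l: True, o: False}


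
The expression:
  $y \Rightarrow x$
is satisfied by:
  {x: True, y: False}
  {y: False, x: False}
  {y: True, x: True}


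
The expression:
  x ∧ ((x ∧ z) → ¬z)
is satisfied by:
  {x: True, z: False}


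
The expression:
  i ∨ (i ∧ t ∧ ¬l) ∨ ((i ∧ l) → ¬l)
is always true.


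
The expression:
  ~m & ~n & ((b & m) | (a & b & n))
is never true.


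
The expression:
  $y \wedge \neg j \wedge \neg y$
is never true.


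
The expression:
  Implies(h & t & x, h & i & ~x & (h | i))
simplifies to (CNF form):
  ~h | ~t | ~x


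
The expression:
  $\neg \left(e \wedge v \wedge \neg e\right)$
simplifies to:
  $\text{True}$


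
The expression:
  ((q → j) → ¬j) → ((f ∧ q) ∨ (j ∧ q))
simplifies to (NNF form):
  j ∨ (f ∧ q)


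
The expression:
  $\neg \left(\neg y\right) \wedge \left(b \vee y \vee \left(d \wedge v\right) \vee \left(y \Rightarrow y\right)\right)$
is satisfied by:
  {y: True}


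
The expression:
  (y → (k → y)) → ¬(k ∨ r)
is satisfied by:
  {r: False, k: False}


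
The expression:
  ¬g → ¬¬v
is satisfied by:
  {v: True, g: True}
  {v: True, g: False}
  {g: True, v: False}


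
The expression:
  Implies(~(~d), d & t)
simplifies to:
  t | ~d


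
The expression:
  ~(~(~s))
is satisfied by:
  {s: False}


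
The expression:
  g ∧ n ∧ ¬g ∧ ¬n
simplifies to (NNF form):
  False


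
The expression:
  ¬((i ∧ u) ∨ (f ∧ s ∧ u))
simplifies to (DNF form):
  (¬f ∧ ¬i) ∨ (¬i ∧ ¬s) ∨ ¬u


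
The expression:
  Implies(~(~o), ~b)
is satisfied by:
  {o: False, b: False}
  {b: True, o: False}
  {o: True, b: False}


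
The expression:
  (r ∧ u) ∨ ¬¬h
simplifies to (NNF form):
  h ∨ (r ∧ u)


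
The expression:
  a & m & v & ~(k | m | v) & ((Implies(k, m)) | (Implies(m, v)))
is never true.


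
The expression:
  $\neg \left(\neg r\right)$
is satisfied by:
  {r: True}


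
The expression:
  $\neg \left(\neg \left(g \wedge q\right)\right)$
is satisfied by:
  {g: True, q: True}


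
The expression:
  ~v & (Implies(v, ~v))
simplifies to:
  ~v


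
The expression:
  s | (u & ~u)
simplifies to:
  s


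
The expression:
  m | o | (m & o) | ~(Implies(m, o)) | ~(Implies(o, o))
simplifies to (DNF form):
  m | o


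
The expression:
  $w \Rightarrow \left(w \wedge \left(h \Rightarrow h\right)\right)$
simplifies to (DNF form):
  $\text{True}$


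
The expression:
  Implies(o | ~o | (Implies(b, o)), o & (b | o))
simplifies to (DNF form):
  o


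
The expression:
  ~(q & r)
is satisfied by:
  {q: False, r: False}
  {r: True, q: False}
  {q: True, r: False}


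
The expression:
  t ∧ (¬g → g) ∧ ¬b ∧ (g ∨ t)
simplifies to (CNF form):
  g ∧ t ∧ ¬b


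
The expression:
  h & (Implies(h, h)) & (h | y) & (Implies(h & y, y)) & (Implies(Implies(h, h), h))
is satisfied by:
  {h: True}


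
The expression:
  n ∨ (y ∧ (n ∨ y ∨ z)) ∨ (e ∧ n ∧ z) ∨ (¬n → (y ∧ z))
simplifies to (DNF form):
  n ∨ y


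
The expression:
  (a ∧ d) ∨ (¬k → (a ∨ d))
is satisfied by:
  {a: True, d: True, k: True}
  {a: True, d: True, k: False}
  {a: True, k: True, d: False}
  {a: True, k: False, d: False}
  {d: True, k: True, a: False}
  {d: True, k: False, a: False}
  {k: True, d: False, a: False}


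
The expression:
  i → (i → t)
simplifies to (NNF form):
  t ∨ ¬i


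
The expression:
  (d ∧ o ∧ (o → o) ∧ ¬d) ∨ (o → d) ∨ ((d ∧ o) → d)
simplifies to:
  True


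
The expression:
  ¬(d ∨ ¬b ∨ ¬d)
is never true.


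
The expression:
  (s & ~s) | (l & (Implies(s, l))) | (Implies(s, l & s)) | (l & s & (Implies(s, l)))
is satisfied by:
  {l: True, s: False}
  {s: False, l: False}
  {s: True, l: True}


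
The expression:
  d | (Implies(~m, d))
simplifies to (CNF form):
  d | m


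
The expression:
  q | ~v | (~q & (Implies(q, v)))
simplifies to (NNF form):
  True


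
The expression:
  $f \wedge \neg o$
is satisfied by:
  {f: True, o: False}


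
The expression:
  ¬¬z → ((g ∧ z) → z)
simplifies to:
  True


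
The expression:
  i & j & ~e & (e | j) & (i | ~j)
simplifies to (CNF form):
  i & j & ~e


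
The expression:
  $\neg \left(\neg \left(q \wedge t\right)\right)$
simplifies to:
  $q \wedge t$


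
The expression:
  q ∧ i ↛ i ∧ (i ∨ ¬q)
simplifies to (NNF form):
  False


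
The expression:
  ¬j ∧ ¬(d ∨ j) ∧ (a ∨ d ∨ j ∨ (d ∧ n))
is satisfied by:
  {a: True, d: False, j: False}


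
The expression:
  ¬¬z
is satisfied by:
  {z: True}


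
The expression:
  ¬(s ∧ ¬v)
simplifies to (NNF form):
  v ∨ ¬s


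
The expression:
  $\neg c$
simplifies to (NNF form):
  $\neg c$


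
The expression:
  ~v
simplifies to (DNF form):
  ~v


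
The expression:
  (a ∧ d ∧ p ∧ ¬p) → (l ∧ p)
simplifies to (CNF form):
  True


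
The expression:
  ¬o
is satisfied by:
  {o: False}


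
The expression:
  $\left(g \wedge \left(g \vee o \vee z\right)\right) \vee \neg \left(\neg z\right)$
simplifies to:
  $g \vee z$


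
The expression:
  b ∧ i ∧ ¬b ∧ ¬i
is never true.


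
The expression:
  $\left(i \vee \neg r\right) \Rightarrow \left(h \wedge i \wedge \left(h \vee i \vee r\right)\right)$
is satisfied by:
  {h: True, r: True, i: False}
  {r: True, i: False, h: False}
  {i: True, h: True, r: True}
  {i: True, h: True, r: False}


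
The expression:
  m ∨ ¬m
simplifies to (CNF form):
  True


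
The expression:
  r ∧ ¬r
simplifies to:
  False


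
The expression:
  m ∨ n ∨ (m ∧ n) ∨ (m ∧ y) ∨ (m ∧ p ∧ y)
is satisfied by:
  {n: True, m: True}
  {n: True, m: False}
  {m: True, n: False}


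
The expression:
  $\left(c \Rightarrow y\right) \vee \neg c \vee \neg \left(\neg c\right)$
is always true.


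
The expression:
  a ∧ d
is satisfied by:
  {a: True, d: True}


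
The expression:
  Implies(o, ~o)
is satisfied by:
  {o: False}


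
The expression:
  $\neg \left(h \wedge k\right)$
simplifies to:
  $\neg h \vee \neg k$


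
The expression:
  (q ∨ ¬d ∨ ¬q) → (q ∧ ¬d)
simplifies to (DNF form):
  q ∧ ¬d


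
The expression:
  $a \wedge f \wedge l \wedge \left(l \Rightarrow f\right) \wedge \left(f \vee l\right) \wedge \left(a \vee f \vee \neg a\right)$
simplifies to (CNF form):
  $a \wedge f \wedge l$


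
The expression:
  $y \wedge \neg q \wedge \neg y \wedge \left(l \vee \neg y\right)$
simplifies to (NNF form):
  $\text{False}$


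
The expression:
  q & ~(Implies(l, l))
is never true.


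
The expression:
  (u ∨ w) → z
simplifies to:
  z ∨ (¬u ∧ ¬w)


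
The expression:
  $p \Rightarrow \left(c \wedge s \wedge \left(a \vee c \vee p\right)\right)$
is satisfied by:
  {c: True, s: True, p: False}
  {c: True, s: False, p: False}
  {s: True, c: False, p: False}
  {c: False, s: False, p: False}
  {c: True, p: True, s: True}


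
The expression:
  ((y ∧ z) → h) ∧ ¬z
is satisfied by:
  {z: False}


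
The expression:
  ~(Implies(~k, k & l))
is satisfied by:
  {k: False}


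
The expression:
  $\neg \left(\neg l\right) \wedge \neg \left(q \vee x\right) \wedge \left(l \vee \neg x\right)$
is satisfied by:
  {l: True, q: False, x: False}


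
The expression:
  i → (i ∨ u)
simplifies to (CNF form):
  True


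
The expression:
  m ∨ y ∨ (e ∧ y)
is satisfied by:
  {y: True, m: True}
  {y: True, m: False}
  {m: True, y: False}


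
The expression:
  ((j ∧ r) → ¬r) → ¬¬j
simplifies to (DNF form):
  j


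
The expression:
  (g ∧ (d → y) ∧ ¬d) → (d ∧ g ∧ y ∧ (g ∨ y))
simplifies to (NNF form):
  d ∨ ¬g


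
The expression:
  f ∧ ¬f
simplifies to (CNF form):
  False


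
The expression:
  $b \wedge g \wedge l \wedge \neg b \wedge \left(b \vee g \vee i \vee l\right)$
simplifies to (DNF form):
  $\text{False}$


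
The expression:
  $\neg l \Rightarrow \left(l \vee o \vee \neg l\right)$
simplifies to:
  $\text{True}$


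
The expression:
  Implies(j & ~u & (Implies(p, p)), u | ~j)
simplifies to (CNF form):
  u | ~j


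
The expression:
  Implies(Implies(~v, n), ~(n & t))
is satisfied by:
  {t: False, n: False}
  {n: True, t: False}
  {t: True, n: False}


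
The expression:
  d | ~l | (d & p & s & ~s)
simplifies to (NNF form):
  d | ~l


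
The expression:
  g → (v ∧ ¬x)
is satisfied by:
  {v: True, x: False, g: False}
  {x: False, g: False, v: False}
  {v: True, x: True, g: False}
  {x: True, v: False, g: False}
  {g: True, v: True, x: False}


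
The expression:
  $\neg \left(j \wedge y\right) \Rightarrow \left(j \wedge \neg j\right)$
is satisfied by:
  {j: True, y: True}


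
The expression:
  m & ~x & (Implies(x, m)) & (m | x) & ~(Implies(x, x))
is never true.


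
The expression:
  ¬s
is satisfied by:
  {s: False}


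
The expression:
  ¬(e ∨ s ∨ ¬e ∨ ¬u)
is never true.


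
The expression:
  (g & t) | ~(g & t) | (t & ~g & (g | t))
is always true.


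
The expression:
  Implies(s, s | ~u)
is always true.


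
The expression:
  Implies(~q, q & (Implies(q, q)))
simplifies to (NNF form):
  q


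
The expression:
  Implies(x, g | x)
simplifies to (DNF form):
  True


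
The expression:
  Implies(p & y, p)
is always true.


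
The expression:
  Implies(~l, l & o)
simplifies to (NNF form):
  l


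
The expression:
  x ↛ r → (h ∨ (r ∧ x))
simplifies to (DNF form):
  h ∨ r ∨ ¬x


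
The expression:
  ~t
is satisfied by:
  {t: False}


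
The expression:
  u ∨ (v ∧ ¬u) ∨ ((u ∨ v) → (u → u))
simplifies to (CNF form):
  True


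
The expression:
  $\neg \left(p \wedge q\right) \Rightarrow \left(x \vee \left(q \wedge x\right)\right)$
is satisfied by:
  {x: True, p: True, q: True}
  {x: True, p: True, q: False}
  {x: True, q: True, p: False}
  {x: True, q: False, p: False}
  {p: True, q: True, x: False}


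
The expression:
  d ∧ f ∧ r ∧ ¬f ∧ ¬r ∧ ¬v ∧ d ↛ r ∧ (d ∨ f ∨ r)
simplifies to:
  False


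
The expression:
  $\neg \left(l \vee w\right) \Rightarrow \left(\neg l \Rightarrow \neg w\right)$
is always true.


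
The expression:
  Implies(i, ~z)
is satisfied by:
  {z: False, i: False}
  {i: True, z: False}
  {z: True, i: False}


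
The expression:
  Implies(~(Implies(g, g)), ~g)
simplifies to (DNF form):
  True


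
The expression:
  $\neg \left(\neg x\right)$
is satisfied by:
  {x: True}


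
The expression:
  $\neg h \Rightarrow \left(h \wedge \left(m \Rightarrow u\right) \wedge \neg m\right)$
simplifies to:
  $h$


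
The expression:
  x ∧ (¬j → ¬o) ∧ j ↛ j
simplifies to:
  False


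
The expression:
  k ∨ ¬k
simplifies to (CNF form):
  True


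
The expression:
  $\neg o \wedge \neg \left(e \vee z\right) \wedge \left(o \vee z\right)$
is never true.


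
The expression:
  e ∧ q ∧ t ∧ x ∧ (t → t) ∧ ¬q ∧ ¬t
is never true.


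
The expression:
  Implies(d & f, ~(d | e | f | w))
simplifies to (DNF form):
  ~d | ~f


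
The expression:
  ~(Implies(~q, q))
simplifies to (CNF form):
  ~q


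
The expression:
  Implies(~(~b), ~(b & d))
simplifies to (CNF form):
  ~b | ~d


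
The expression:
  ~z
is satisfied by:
  {z: False}


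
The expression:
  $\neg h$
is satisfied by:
  {h: False}


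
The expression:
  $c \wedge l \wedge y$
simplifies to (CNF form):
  $c \wedge l \wedge y$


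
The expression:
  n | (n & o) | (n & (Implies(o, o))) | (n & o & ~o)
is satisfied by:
  {n: True}


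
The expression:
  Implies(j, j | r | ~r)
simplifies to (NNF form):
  True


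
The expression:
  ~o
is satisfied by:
  {o: False}


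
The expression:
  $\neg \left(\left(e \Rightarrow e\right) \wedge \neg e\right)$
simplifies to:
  $e$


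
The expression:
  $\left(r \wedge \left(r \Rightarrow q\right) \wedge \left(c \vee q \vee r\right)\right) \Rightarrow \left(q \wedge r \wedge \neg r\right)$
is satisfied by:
  {q: False, r: False}
  {r: True, q: False}
  {q: True, r: False}


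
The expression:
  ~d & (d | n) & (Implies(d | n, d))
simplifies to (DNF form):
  False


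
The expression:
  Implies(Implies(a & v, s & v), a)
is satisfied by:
  {a: True}


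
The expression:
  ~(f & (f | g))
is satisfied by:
  {f: False}


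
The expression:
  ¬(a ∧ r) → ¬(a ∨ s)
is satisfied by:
  {r: True, s: False, a: False}
  {s: False, a: False, r: False}
  {r: True, a: True, s: False}
  {r: True, s: True, a: True}


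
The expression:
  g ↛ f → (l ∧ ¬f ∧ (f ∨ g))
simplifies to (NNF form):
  f ∨ l ∨ ¬g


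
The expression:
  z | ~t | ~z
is always true.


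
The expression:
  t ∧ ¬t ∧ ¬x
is never true.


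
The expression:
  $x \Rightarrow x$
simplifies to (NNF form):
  $\text{True}$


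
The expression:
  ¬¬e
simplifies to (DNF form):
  e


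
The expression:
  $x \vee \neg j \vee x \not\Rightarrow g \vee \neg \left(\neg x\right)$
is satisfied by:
  {x: True, j: False}
  {j: False, x: False}
  {j: True, x: True}


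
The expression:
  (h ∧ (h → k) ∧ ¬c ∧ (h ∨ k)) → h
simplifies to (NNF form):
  True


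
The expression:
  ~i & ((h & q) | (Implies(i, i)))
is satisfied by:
  {i: False}


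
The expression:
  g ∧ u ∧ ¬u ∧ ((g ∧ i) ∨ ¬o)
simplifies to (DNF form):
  False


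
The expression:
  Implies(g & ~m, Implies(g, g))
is always true.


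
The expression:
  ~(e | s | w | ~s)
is never true.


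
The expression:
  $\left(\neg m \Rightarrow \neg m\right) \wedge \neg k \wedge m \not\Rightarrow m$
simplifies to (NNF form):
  $\text{False}$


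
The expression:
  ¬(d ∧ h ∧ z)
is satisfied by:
  {h: False, z: False, d: False}
  {d: True, h: False, z: False}
  {z: True, h: False, d: False}
  {d: True, z: True, h: False}
  {h: True, d: False, z: False}
  {d: True, h: True, z: False}
  {z: True, h: True, d: False}


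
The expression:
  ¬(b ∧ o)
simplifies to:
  ¬b ∨ ¬o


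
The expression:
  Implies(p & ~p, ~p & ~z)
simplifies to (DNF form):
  True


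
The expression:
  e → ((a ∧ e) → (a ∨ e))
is always true.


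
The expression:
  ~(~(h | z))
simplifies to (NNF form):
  h | z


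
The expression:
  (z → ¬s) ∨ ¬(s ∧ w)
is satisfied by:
  {s: False, z: False, w: False}
  {w: True, s: False, z: False}
  {z: True, s: False, w: False}
  {w: True, z: True, s: False}
  {s: True, w: False, z: False}
  {w: True, s: True, z: False}
  {z: True, s: True, w: False}


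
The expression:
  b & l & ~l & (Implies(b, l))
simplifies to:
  False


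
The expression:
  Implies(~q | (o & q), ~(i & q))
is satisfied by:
  {o: False, q: False, i: False}
  {i: True, o: False, q: False}
  {q: True, o: False, i: False}
  {i: True, q: True, o: False}
  {o: True, i: False, q: False}
  {i: True, o: True, q: False}
  {q: True, o: True, i: False}


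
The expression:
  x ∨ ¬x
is always true.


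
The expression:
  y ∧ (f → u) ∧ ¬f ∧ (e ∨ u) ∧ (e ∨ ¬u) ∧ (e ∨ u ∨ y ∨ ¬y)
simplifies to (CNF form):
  e ∧ y ∧ ¬f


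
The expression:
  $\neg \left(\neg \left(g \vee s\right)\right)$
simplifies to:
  $g \vee s$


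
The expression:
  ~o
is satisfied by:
  {o: False}


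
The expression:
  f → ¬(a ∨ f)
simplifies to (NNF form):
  ¬f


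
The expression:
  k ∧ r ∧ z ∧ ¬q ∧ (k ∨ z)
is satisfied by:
  {r: True, z: True, k: True, q: False}


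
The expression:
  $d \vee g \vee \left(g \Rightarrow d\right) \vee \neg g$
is always true.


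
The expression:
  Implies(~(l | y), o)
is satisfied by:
  {y: True, o: True, l: True}
  {y: True, o: True, l: False}
  {y: True, l: True, o: False}
  {y: True, l: False, o: False}
  {o: True, l: True, y: False}
  {o: True, l: False, y: False}
  {l: True, o: False, y: False}


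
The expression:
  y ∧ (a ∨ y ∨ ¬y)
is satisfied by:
  {y: True}


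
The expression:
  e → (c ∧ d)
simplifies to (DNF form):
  (c ∧ d) ∨ ¬e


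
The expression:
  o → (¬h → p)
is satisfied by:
  {p: True, h: True, o: False}
  {p: True, h: False, o: False}
  {h: True, p: False, o: False}
  {p: False, h: False, o: False}
  {p: True, o: True, h: True}
  {p: True, o: True, h: False}
  {o: True, h: True, p: False}


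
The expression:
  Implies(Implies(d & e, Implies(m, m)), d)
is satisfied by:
  {d: True}


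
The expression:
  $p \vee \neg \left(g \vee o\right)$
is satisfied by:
  {p: True, g: False, o: False}
  {o: True, p: True, g: False}
  {p: True, g: True, o: False}
  {o: True, p: True, g: True}
  {o: False, g: False, p: False}
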